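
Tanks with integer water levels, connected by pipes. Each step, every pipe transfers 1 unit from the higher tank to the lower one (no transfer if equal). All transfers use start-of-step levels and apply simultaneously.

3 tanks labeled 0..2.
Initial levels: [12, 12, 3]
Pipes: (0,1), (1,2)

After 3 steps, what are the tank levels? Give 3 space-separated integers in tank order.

Answer: 11 10 6

Derivation:
Step 1: flows [0=1,1->2] -> levels [12 11 4]
Step 2: flows [0->1,1->2] -> levels [11 11 5]
Step 3: flows [0=1,1->2] -> levels [11 10 6]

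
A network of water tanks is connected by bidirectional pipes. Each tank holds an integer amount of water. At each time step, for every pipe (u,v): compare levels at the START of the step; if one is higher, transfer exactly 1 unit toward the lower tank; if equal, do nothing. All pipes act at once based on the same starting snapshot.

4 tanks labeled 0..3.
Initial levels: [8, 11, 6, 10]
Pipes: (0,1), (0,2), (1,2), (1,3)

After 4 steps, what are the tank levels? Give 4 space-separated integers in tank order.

Step 1: flows [1->0,0->2,1->2,1->3] -> levels [8 8 8 11]
Step 2: flows [0=1,0=2,1=2,3->1] -> levels [8 9 8 10]
Step 3: flows [1->0,0=2,1->2,3->1] -> levels [9 8 9 9]
Step 4: flows [0->1,0=2,2->1,3->1] -> levels [8 11 8 8]

Answer: 8 11 8 8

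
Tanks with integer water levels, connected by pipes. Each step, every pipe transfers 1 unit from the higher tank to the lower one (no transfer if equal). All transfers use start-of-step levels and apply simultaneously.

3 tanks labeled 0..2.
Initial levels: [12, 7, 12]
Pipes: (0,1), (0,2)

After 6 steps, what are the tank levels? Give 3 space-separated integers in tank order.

Answer: 11 10 10

Derivation:
Step 1: flows [0->1,0=2] -> levels [11 8 12]
Step 2: flows [0->1,2->0] -> levels [11 9 11]
Step 3: flows [0->1,0=2] -> levels [10 10 11]
Step 4: flows [0=1,2->0] -> levels [11 10 10]
Step 5: flows [0->1,0->2] -> levels [9 11 11]
Step 6: flows [1->0,2->0] -> levels [11 10 10]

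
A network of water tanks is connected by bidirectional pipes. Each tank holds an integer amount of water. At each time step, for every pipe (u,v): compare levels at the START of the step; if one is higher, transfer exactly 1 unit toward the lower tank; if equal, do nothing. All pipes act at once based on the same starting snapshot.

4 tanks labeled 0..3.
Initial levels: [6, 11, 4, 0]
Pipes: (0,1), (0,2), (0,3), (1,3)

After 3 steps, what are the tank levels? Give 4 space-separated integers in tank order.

Step 1: flows [1->0,0->2,0->3,1->3] -> levels [5 9 5 2]
Step 2: flows [1->0,0=2,0->3,1->3] -> levels [5 7 5 4]
Step 3: flows [1->0,0=2,0->3,1->3] -> levels [5 5 5 6]

Answer: 5 5 5 6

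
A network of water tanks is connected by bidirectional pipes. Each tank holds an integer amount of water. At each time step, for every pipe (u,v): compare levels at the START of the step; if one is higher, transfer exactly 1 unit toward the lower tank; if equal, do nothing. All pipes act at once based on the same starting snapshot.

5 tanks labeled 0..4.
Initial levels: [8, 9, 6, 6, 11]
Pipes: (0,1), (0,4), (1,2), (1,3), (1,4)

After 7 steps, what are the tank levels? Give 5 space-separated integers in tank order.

Answer: 9 6 8 8 9

Derivation:
Step 1: flows [1->0,4->0,1->2,1->3,4->1] -> levels [10 7 7 7 9]
Step 2: flows [0->1,0->4,1=2,1=3,4->1] -> levels [8 9 7 7 9]
Step 3: flows [1->0,4->0,1->2,1->3,1=4] -> levels [10 6 8 8 8]
Step 4: flows [0->1,0->4,2->1,3->1,4->1] -> levels [8 10 7 7 8]
Step 5: flows [1->0,0=4,1->2,1->3,1->4] -> levels [9 6 8 8 9]
Step 6: flows [0->1,0=4,2->1,3->1,4->1] -> levels [8 10 7 7 8]
  -> period-2 cycle: step 6 state = step 4 state
  -> state at step 7: (7-4) mod 2 = 1, same as step 5 -> [9 6 8 8 9]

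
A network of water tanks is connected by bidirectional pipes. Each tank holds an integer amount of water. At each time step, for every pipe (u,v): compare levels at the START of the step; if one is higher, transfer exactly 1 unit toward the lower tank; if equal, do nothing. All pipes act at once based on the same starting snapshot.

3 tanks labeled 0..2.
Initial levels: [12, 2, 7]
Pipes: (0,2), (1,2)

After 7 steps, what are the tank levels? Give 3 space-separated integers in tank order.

Step 1: flows [0->2,2->1] -> levels [11 3 7]
Step 2: flows [0->2,2->1] -> levels [10 4 7]
Step 3: flows [0->2,2->1] -> levels [9 5 7]
Step 4: flows [0->2,2->1] -> levels [8 6 7]
Step 5: flows [0->2,2->1] -> levels [7 7 7]
Step 6: flows [0=2,1=2] -> levels [7 7 7]
  -> stable; steps 7..7 unchanged -> [7 7 7]

Answer: 7 7 7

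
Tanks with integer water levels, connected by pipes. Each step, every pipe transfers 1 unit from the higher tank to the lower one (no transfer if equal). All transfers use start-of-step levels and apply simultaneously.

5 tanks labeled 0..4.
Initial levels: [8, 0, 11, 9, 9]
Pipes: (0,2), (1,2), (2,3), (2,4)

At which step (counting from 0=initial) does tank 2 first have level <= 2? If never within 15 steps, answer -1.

Step 1: flows [2->0,2->1,2->3,2->4] -> levels [9 1 7 10 10]
Step 2: flows [0->2,2->1,3->2,4->2] -> levels [8 2 9 9 9]
Step 3: flows [2->0,2->1,2=3,2=4] -> levels [9 3 7 9 9]
Step 4: flows [0->2,2->1,3->2,4->2] -> levels [8 4 9 8 8]
Step 5: flows [2->0,2->1,2->3,2->4] -> levels [9 5 5 9 9]
Step 6: flows [0->2,1=2,3->2,4->2] -> levels [8 5 8 8 8]
Step 7: flows [0=2,2->1,2=3,2=4] -> levels [8 6 7 8 8]
Step 8: flows [0->2,2->1,3->2,4->2] -> levels [7 7 9 7 7]
Step 9: flows [2->0,2->1,2->3,2->4] -> levels [8 8 5 8 8]
Step 10: flows [0->2,1->2,3->2,4->2] -> levels [7 7 9 7 7]
  -> period-2 cycle (repeats step 8); tank 2 never drops to <=2
Tank 2 never reaches <=2 within 15 steps

Answer: -1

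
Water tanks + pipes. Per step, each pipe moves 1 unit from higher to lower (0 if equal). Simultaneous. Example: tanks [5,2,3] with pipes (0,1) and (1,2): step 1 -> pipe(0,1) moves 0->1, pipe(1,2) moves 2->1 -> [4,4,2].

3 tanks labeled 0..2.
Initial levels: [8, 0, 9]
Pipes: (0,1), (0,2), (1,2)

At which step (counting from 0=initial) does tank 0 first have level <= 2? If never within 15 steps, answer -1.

Step 1: flows [0->1,2->0,2->1] -> levels [8 2 7]
Step 2: flows [0->1,0->2,2->1] -> levels [6 4 7]
Step 3: flows [0->1,2->0,2->1] -> levels [6 6 5]
Step 4: flows [0=1,0->2,1->2] -> levels [5 5 7]
Step 5: flows [0=1,2->0,2->1] -> levels [6 6 5]
  -> period-2 cycle (repeats step 3); tank 0 never drops to <=2
Tank 0 never reaches <=2 within 15 steps

Answer: -1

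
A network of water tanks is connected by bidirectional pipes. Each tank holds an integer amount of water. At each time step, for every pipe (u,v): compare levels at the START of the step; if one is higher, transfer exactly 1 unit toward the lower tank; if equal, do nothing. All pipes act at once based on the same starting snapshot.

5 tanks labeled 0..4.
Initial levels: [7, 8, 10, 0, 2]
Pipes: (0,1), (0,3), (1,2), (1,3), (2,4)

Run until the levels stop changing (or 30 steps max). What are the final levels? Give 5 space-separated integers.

Step 1: flows [1->0,0->3,2->1,1->3,2->4] -> levels [7 7 8 2 3]
Step 2: flows [0=1,0->3,2->1,1->3,2->4] -> levels [6 7 6 4 4]
Step 3: flows [1->0,0->3,1->2,1->3,2->4] -> levels [6 4 6 6 5]
Step 4: flows [0->1,0=3,2->1,3->1,2->4] -> levels [5 7 4 5 6]
Step 5: flows [1->0,0=3,1->2,1->3,4->2] -> levels [6 4 6 6 5]
  -> period-2 cycle: step 5 state = step 3 state; never stabilizes
  -> state at step 30: (30-3) mod 2 = 1, same as step 4 -> [5 7 4 5 6]

Answer: 5 7 4 5 6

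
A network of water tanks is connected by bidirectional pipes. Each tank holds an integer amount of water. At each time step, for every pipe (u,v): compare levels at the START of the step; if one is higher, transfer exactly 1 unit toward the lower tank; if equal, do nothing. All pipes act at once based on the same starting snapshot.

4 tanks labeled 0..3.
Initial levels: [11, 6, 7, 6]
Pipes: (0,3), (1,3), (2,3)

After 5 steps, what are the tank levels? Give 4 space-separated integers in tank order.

Step 1: flows [0->3,1=3,2->3] -> levels [10 6 6 8]
Step 2: flows [0->3,3->1,3->2] -> levels [9 7 7 7]
Step 3: flows [0->3,1=3,2=3] -> levels [8 7 7 8]
Step 4: flows [0=3,3->1,3->2] -> levels [8 8 8 6]
Step 5: flows [0->3,1->3,2->3] -> levels [7 7 7 9]

Answer: 7 7 7 9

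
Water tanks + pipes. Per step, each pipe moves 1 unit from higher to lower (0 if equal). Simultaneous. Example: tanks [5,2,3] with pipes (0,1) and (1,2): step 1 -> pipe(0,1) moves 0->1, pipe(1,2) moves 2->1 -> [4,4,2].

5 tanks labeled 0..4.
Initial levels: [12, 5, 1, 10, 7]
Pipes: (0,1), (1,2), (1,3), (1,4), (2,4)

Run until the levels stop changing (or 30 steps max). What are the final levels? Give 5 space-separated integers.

Answer: 8 6 7 7 7

Derivation:
Step 1: flows [0->1,1->2,3->1,4->1,4->2] -> levels [11 7 3 9 5]
Step 2: flows [0->1,1->2,3->1,1->4,4->2] -> levels [10 7 5 8 5]
Step 3: flows [0->1,1->2,3->1,1->4,2=4] -> levels [9 7 6 7 6]
Step 4: flows [0->1,1->2,1=3,1->4,2=4] -> levels [8 6 7 7 7]
Step 5: flows [0->1,2->1,3->1,4->1,2=4] -> levels [7 10 6 6 6]
Step 6: flows [1->0,1->2,1->3,1->4,2=4] -> levels [8 6 7 7 7]
  -> period-2 cycle: step 6 state = step 4 state; never stabilizes
  -> state at step 30: (30-4) mod 2 = 0, same as step 4 -> [8 6 7 7 7]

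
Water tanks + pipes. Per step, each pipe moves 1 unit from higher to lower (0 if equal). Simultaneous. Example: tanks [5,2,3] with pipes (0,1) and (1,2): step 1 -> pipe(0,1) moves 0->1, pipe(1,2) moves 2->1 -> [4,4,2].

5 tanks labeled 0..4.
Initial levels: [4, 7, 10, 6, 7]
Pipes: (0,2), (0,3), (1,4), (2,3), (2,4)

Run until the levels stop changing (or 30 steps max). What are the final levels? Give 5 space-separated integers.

Answer: 7 7 5 7 8

Derivation:
Step 1: flows [2->0,3->0,1=4,2->3,2->4] -> levels [6 7 7 6 8]
Step 2: flows [2->0,0=3,4->1,2->3,4->2] -> levels [7 8 6 7 6]
Step 3: flows [0->2,0=3,1->4,3->2,2=4] -> levels [6 7 8 6 7]
Step 4: flows [2->0,0=3,1=4,2->3,2->4] -> levels [7 7 5 7 8]
Step 5: flows [0->2,0=3,4->1,3->2,4->2] -> levels [6 8 8 6 6]
Step 6: flows [2->0,0=3,1->4,2->3,2->4] -> levels [7 7 5 7 8]
  -> period-2 cycle: step 6 state = step 4 state; never stabilizes
  -> state at step 30: (30-4) mod 2 = 0, same as step 4 -> [7 7 5 7 8]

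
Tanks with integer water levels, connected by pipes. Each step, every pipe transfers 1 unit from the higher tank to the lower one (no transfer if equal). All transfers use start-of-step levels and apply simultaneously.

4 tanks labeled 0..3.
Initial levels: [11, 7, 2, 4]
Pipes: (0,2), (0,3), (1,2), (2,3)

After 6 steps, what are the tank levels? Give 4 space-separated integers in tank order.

Step 1: flows [0->2,0->3,1->2,3->2] -> levels [9 6 5 4]
Step 2: flows [0->2,0->3,1->2,2->3] -> levels [7 5 6 6]
Step 3: flows [0->2,0->3,2->1,2=3] -> levels [5 6 6 7]
Step 4: flows [2->0,3->0,1=2,3->2] -> levels [7 6 6 5]
Step 5: flows [0->2,0->3,1=2,2->3] -> levels [5 6 6 7]
  -> period-2 cycle: step 5 state = step 3 state
  -> state at step 6: (6-3) mod 2 = 1, same as step 4 -> [7 6 6 5]

Answer: 7 6 6 5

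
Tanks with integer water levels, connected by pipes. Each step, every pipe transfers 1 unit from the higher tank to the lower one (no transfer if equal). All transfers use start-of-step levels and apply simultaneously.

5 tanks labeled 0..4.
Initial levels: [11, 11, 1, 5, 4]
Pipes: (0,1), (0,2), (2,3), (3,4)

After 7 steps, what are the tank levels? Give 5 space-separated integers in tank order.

Answer: 7 8 7 5 5

Derivation:
Step 1: flows [0=1,0->2,3->2,3->4] -> levels [10 11 3 3 5]
Step 2: flows [1->0,0->2,2=3,4->3] -> levels [10 10 4 4 4]
Step 3: flows [0=1,0->2,2=3,3=4] -> levels [9 10 5 4 4]
Step 4: flows [1->0,0->2,2->3,3=4] -> levels [9 9 5 5 4]
Step 5: flows [0=1,0->2,2=3,3->4] -> levels [8 9 6 4 5]
Step 6: flows [1->0,0->2,2->3,4->3] -> levels [8 8 6 6 4]
Step 7: flows [0=1,0->2,2=3,3->4] -> levels [7 8 7 5 5]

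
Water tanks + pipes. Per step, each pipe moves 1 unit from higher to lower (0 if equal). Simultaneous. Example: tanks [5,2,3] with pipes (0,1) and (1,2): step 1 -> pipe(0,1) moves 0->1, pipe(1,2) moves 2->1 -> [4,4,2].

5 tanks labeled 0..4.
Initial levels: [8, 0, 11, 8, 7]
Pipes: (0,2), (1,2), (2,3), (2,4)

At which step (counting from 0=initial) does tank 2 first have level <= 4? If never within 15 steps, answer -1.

Answer: 6

Derivation:
Step 1: flows [2->0,2->1,2->3,2->4] -> levels [9 1 7 9 8]
Step 2: flows [0->2,2->1,3->2,4->2] -> levels [8 2 9 8 7]
Step 3: flows [2->0,2->1,2->3,2->4] -> levels [9 3 5 9 8]
Step 4: flows [0->2,2->1,3->2,4->2] -> levels [8 4 7 8 7]
Step 5: flows [0->2,2->1,3->2,2=4] -> levels [7 5 8 7 7]
Step 6: flows [2->0,2->1,2->3,2->4] -> levels [8 6 4 8 8]
Tank 2 first reaches <=4 at step 6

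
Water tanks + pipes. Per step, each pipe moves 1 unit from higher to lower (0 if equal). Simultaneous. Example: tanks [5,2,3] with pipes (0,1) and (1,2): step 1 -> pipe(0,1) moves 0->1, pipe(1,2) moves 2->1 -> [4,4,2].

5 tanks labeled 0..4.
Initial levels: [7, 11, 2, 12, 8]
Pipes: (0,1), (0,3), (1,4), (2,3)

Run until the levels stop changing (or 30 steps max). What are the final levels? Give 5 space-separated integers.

Step 1: flows [1->0,3->0,1->4,3->2] -> levels [9 9 3 10 9]
Step 2: flows [0=1,3->0,1=4,3->2] -> levels [10 9 4 8 9]
Step 3: flows [0->1,0->3,1=4,3->2] -> levels [8 10 5 8 9]
Step 4: flows [1->0,0=3,1->4,3->2] -> levels [9 8 6 7 10]
Step 5: flows [0->1,0->3,4->1,3->2] -> levels [7 10 7 7 9]
Step 6: flows [1->0,0=3,1->4,2=3] -> levels [8 8 7 7 10]
Step 7: flows [0=1,0->3,4->1,2=3] -> levels [7 9 7 8 9]
Step 8: flows [1->0,3->0,1=4,3->2] -> levels [9 8 8 6 9]
Step 9: flows [0->1,0->3,4->1,2->3] -> levels [7 10 7 8 8]
Step 10: flows [1->0,3->0,1->4,3->2] -> levels [9 8 8 6 9]
  -> period-2 cycle: step 10 state = step 8 state; never stabilizes
  -> state at step 30: (30-8) mod 2 = 0, same as step 8 -> [9 8 8 6 9]

Answer: 9 8 8 6 9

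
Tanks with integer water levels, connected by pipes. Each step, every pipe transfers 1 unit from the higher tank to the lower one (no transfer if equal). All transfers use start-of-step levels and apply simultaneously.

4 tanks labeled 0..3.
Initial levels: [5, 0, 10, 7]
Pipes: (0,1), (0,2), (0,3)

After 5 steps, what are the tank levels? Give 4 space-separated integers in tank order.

Step 1: flows [0->1,2->0,3->0] -> levels [6 1 9 6]
Step 2: flows [0->1,2->0,0=3] -> levels [6 2 8 6]
Step 3: flows [0->1,2->0,0=3] -> levels [6 3 7 6]
Step 4: flows [0->1,2->0,0=3] -> levels [6 4 6 6]
Step 5: flows [0->1,0=2,0=3] -> levels [5 5 6 6]

Answer: 5 5 6 6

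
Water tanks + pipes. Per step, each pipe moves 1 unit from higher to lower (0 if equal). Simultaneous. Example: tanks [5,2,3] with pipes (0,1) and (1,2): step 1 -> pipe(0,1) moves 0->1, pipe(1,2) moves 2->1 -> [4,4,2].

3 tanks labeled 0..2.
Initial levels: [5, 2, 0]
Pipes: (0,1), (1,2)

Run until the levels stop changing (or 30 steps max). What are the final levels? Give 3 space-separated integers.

Answer: 3 1 3

Derivation:
Step 1: flows [0->1,1->2] -> levels [4 2 1]
Step 2: flows [0->1,1->2] -> levels [3 2 2]
Step 3: flows [0->1,1=2] -> levels [2 3 2]
Step 4: flows [1->0,1->2] -> levels [3 1 3]
Step 5: flows [0->1,2->1] -> levels [2 3 2]
  -> period-2 cycle: step 5 state = step 3 state; never stabilizes
  -> state at step 30: (30-3) mod 2 = 1, same as step 4 -> [3 1 3]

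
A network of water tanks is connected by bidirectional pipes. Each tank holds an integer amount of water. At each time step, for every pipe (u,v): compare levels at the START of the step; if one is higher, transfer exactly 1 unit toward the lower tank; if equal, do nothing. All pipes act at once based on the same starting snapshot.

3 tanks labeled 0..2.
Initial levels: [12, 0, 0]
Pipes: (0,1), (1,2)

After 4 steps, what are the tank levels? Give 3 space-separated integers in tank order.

Step 1: flows [0->1,1=2] -> levels [11 1 0]
Step 2: flows [0->1,1->2] -> levels [10 1 1]
Step 3: flows [0->1,1=2] -> levels [9 2 1]
Step 4: flows [0->1,1->2] -> levels [8 2 2]

Answer: 8 2 2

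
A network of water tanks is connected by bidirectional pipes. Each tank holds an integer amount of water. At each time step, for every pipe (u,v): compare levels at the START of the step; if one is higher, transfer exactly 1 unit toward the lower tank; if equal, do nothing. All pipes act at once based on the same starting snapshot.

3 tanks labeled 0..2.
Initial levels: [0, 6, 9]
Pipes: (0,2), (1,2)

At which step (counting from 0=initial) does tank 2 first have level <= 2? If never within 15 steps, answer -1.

Answer: -1

Derivation:
Step 1: flows [2->0,2->1] -> levels [1 7 7]
Step 2: flows [2->0,1=2] -> levels [2 7 6]
Step 3: flows [2->0,1->2] -> levels [3 6 6]
Step 4: flows [2->0,1=2] -> levels [4 6 5]
Step 5: flows [2->0,1->2] -> levels [5 5 5]
Step 6: flows [0=2,1=2] -> levels [5 5 5]
  -> stable; tank 2 stays at 5 > 2
Tank 2 never reaches <=2 within 15 steps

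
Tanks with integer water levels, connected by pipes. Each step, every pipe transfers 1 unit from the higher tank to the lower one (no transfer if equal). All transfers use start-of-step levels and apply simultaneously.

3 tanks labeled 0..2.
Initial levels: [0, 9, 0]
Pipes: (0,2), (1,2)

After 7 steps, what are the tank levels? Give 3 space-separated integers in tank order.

Step 1: flows [0=2,1->2] -> levels [0 8 1]
Step 2: flows [2->0,1->2] -> levels [1 7 1]
Step 3: flows [0=2,1->2] -> levels [1 6 2]
Step 4: flows [2->0,1->2] -> levels [2 5 2]
Step 5: flows [0=2,1->2] -> levels [2 4 3]
Step 6: flows [2->0,1->2] -> levels [3 3 3]
Step 7: flows [0=2,1=2] -> levels [3 3 3]

Answer: 3 3 3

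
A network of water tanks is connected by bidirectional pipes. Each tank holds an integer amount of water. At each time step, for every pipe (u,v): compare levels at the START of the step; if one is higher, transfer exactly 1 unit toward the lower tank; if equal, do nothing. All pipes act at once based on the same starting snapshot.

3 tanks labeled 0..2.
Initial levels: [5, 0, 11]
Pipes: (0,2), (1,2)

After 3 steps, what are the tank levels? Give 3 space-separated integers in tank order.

Step 1: flows [2->0,2->1] -> levels [6 1 9]
Step 2: flows [2->0,2->1] -> levels [7 2 7]
Step 3: flows [0=2,2->1] -> levels [7 3 6]

Answer: 7 3 6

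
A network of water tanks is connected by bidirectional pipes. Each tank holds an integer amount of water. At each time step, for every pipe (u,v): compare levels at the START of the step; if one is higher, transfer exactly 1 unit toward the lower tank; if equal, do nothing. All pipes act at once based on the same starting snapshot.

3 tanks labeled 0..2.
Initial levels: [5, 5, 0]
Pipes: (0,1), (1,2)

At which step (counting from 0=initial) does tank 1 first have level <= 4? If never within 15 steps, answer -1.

Step 1: flows [0=1,1->2] -> levels [5 4 1]
Tank 1 first reaches <=4 at step 1

Answer: 1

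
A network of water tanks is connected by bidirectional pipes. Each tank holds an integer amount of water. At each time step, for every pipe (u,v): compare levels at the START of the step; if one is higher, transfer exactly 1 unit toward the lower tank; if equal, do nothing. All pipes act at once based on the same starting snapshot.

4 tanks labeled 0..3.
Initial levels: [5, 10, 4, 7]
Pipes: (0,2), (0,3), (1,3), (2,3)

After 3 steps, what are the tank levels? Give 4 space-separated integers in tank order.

Answer: 5 7 7 7

Derivation:
Step 1: flows [0->2,3->0,1->3,3->2] -> levels [5 9 6 6]
Step 2: flows [2->0,3->0,1->3,2=3] -> levels [7 8 5 6]
Step 3: flows [0->2,0->3,1->3,3->2] -> levels [5 7 7 7]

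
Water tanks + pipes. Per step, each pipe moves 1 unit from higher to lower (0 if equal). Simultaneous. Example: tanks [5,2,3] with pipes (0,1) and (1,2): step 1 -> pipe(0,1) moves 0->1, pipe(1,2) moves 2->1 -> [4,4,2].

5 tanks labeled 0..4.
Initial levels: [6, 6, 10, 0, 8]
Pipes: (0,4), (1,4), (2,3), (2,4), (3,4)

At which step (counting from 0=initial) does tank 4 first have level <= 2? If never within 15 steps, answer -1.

Step 1: flows [4->0,4->1,2->3,2->4,4->3] -> levels [7 7 8 2 6]
Step 2: flows [0->4,1->4,2->3,2->4,4->3] -> levels [6 6 6 4 8]
Step 3: flows [4->0,4->1,2->3,4->2,4->3] -> levels [7 7 6 6 4]
Step 4: flows [0->4,1->4,2=3,2->4,3->4] -> levels [6 6 5 5 8]
Step 5: flows [4->0,4->1,2=3,4->2,4->3] -> levels [7 7 6 6 4]
  -> period-2 cycle (repeats step 3); tank 4 never drops to <=2
Tank 4 never reaches <=2 within 15 steps

Answer: -1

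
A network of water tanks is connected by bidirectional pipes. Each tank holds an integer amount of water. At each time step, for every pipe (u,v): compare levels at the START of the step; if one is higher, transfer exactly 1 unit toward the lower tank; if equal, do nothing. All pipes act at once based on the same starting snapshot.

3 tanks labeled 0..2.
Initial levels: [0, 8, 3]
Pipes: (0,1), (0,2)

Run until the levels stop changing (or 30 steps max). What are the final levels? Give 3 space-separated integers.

Answer: 5 3 3

Derivation:
Step 1: flows [1->0,2->0] -> levels [2 7 2]
Step 2: flows [1->0,0=2] -> levels [3 6 2]
Step 3: flows [1->0,0->2] -> levels [3 5 3]
Step 4: flows [1->0,0=2] -> levels [4 4 3]
Step 5: flows [0=1,0->2] -> levels [3 4 4]
Step 6: flows [1->0,2->0] -> levels [5 3 3]
Step 7: flows [0->1,0->2] -> levels [3 4 4]
  -> period-2 cycle: step 7 state = step 5 state; never stabilizes
  -> state at step 30: (30-5) mod 2 = 1, same as step 6 -> [5 3 3]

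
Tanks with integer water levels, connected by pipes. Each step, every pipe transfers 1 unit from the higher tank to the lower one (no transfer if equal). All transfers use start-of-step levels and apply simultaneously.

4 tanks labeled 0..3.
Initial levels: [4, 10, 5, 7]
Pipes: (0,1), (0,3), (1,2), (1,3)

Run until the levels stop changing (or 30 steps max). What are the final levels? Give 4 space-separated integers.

Step 1: flows [1->0,3->0,1->2,1->3] -> levels [6 7 6 7]
Step 2: flows [1->0,3->0,1->2,1=3] -> levels [8 5 7 6]
Step 3: flows [0->1,0->3,2->1,3->1] -> levels [6 8 6 6]
Step 4: flows [1->0,0=3,1->2,1->3] -> levels [7 5 7 7]
Step 5: flows [0->1,0=3,2->1,3->1] -> levels [6 8 6 6]
  -> period-2 cycle: step 5 state = step 3 state; never stabilizes
  -> state at step 30: (30-3) mod 2 = 1, same as step 4 -> [7 5 7 7]

Answer: 7 5 7 7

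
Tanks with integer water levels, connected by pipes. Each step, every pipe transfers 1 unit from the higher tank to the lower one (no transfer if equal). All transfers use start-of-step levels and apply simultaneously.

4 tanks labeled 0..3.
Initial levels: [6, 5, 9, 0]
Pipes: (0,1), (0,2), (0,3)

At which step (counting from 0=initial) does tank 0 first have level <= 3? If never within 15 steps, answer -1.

Step 1: flows [0->1,2->0,0->3] -> levels [5 6 8 1]
Step 2: flows [1->0,2->0,0->3] -> levels [6 5 7 2]
Step 3: flows [0->1,2->0,0->3] -> levels [5 6 6 3]
Step 4: flows [1->0,2->0,0->3] -> levels [6 5 5 4]
Step 5: flows [0->1,0->2,0->3] -> levels [3 6 6 5]
Tank 0 first reaches <=3 at step 5

Answer: 5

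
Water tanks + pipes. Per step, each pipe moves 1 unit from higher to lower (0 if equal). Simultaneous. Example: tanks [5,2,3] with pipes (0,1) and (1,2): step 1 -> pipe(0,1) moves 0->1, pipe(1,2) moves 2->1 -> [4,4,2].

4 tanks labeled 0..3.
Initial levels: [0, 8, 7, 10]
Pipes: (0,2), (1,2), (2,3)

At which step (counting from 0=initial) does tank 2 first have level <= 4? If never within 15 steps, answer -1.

Step 1: flows [2->0,1->2,3->2] -> levels [1 7 8 9]
Step 2: flows [2->0,2->1,3->2] -> levels [2 8 7 8]
Step 3: flows [2->0,1->2,3->2] -> levels [3 7 8 7]
Step 4: flows [2->0,2->1,2->3] -> levels [4 8 5 8]
Step 5: flows [2->0,1->2,3->2] -> levels [5 7 6 7]
Step 6: flows [2->0,1->2,3->2] -> levels [6 6 7 6]
Step 7: flows [2->0,2->1,2->3] -> levels [7 7 4 7]
Tank 2 first reaches <=4 at step 7

Answer: 7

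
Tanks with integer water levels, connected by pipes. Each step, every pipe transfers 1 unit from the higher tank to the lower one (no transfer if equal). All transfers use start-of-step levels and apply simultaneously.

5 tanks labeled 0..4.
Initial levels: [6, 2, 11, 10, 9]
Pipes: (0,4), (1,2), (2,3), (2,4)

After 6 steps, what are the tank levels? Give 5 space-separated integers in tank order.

Step 1: flows [4->0,2->1,2->3,2->4] -> levels [7 3 8 11 9]
Step 2: flows [4->0,2->1,3->2,4->2] -> levels [8 4 9 10 7]
Step 3: flows [0->4,2->1,3->2,2->4] -> levels [7 5 8 9 9]
Step 4: flows [4->0,2->1,3->2,4->2] -> levels [8 6 9 8 7]
Step 5: flows [0->4,2->1,2->3,2->4] -> levels [7 7 6 9 9]
Step 6: flows [4->0,1->2,3->2,4->2] -> levels [8 6 9 8 7]

Answer: 8 6 9 8 7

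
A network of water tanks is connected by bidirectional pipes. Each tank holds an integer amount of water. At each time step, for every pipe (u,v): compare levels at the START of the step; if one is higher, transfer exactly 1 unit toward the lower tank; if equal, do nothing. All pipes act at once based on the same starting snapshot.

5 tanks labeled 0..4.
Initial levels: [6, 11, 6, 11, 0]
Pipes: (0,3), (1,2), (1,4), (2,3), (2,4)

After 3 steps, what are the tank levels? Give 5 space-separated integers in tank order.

Step 1: flows [3->0,1->2,1->4,3->2,2->4] -> levels [7 9 7 9 2]
Step 2: flows [3->0,1->2,1->4,3->2,2->4] -> levels [8 7 8 7 4]
Step 3: flows [0->3,2->1,1->4,2->3,2->4] -> levels [7 7 5 9 6]

Answer: 7 7 5 9 6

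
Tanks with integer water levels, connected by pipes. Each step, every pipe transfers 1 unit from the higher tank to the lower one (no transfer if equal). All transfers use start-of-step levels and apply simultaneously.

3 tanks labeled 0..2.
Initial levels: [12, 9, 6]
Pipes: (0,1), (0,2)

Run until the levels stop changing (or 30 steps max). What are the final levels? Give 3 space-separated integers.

Step 1: flows [0->1,0->2] -> levels [10 10 7]
Step 2: flows [0=1,0->2] -> levels [9 10 8]
Step 3: flows [1->0,0->2] -> levels [9 9 9]
Step 4: flows [0=1,0=2] -> levels [9 9 9]
  -> stable (no change)

Answer: 9 9 9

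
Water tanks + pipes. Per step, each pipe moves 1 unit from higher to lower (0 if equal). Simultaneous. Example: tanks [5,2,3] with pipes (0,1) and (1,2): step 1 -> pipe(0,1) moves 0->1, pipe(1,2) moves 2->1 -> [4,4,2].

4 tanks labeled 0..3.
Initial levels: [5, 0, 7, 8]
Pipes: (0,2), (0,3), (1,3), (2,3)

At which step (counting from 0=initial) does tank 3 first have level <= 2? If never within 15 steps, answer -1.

Answer: -1

Derivation:
Step 1: flows [2->0,3->0,3->1,3->2] -> levels [7 1 7 5]
Step 2: flows [0=2,0->3,3->1,2->3] -> levels [6 2 6 6]
Step 3: flows [0=2,0=3,3->1,2=3] -> levels [6 3 6 5]
Step 4: flows [0=2,0->3,3->1,2->3] -> levels [5 4 5 6]
Step 5: flows [0=2,3->0,3->1,3->2] -> levels [6 5 6 3]
Step 6: flows [0=2,0->3,1->3,2->3] -> levels [5 4 5 6]
  -> period-2 cycle (repeats step 4); tank 3 never drops to <=2
Tank 3 never reaches <=2 within 15 steps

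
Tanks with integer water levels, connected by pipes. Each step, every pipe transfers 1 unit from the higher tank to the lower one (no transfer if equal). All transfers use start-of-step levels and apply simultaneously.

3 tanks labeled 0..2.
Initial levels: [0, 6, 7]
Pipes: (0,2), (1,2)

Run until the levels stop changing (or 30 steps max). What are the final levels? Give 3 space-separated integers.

Answer: 5 5 3

Derivation:
Step 1: flows [2->0,2->1] -> levels [1 7 5]
Step 2: flows [2->0,1->2] -> levels [2 6 5]
Step 3: flows [2->0,1->2] -> levels [3 5 5]
Step 4: flows [2->0,1=2] -> levels [4 5 4]
Step 5: flows [0=2,1->2] -> levels [4 4 5]
Step 6: flows [2->0,2->1] -> levels [5 5 3]
Step 7: flows [0->2,1->2] -> levels [4 4 5]
  -> period-2 cycle: step 7 state = step 5 state; never stabilizes
  -> state at step 30: (30-5) mod 2 = 1, same as step 6 -> [5 5 3]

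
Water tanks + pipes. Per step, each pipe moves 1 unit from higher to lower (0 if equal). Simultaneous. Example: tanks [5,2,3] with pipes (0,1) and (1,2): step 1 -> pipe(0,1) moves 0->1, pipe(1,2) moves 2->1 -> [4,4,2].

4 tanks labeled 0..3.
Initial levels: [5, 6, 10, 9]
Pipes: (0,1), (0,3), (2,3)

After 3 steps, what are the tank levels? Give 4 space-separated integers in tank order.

Answer: 7 7 8 8

Derivation:
Step 1: flows [1->0,3->0,2->3] -> levels [7 5 9 9]
Step 2: flows [0->1,3->0,2=3] -> levels [7 6 9 8]
Step 3: flows [0->1,3->0,2->3] -> levels [7 7 8 8]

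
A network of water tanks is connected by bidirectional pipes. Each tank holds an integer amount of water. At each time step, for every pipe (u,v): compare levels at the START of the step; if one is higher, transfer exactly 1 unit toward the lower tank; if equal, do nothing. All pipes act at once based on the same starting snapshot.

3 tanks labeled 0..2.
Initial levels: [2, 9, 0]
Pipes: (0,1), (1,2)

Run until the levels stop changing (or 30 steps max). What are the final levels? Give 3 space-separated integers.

Answer: 3 5 3

Derivation:
Step 1: flows [1->0,1->2] -> levels [3 7 1]
Step 2: flows [1->0,1->2] -> levels [4 5 2]
Step 3: flows [1->0,1->2] -> levels [5 3 3]
Step 4: flows [0->1,1=2] -> levels [4 4 3]
Step 5: flows [0=1,1->2] -> levels [4 3 4]
Step 6: flows [0->1,2->1] -> levels [3 5 3]
Step 7: flows [1->0,1->2] -> levels [4 3 4]
  -> period-2 cycle: step 7 state = step 5 state; never stabilizes
  -> state at step 30: (30-5) mod 2 = 1, same as step 6 -> [3 5 3]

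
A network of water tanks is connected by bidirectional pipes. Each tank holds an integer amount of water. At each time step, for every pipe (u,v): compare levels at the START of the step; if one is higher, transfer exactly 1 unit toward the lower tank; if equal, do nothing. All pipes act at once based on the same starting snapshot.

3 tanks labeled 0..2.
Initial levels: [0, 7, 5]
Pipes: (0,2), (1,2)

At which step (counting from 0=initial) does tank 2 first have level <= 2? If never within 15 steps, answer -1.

Answer: -1

Derivation:
Step 1: flows [2->0,1->2] -> levels [1 6 5]
Step 2: flows [2->0,1->2] -> levels [2 5 5]
Step 3: flows [2->0,1=2] -> levels [3 5 4]
Step 4: flows [2->0,1->2] -> levels [4 4 4]
Step 5: flows [0=2,1=2] -> levels [4 4 4]
  -> stable; tank 2 stays at 4 > 2
Tank 2 never reaches <=2 within 15 steps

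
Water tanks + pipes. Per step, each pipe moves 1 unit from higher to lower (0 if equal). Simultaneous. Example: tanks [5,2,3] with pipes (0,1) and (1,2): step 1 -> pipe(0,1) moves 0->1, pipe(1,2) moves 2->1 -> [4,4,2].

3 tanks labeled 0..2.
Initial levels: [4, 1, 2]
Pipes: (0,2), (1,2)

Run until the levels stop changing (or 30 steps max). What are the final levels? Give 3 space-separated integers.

Answer: 2 2 3

Derivation:
Step 1: flows [0->2,2->1] -> levels [3 2 2]
Step 2: flows [0->2,1=2] -> levels [2 2 3]
Step 3: flows [2->0,2->1] -> levels [3 3 1]
Step 4: flows [0->2,1->2] -> levels [2 2 3]
  -> period-2 cycle: step 4 state = step 2 state; never stabilizes
  -> state at step 30: (30-2) mod 2 = 0, same as step 2 -> [2 2 3]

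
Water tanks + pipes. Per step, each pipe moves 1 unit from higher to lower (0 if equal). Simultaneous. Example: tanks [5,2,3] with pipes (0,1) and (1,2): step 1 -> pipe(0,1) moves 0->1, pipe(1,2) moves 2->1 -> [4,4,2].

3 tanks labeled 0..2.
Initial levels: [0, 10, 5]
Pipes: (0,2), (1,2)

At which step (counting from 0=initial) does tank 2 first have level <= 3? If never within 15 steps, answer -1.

Step 1: flows [2->0,1->2] -> levels [1 9 5]
Step 2: flows [2->0,1->2] -> levels [2 8 5]
Step 3: flows [2->0,1->2] -> levels [3 7 5]
Step 4: flows [2->0,1->2] -> levels [4 6 5]
Step 5: flows [2->0,1->2] -> levels [5 5 5]
Step 6: flows [0=2,1=2] -> levels [5 5 5]
  -> stable; tank 2 stays at 5 > 3
Tank 2 never reaches <=3 within 15 steps

Answer: -1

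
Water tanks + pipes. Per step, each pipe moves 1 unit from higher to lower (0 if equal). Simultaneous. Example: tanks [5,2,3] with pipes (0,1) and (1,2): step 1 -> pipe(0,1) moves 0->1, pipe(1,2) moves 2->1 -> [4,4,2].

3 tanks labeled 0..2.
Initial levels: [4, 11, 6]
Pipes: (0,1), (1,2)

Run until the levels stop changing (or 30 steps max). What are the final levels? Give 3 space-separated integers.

Step 1: flows [1->0,1->2] -> levels [5 9 7]
Step 2: flows [1->0,1->2] -> levels [6 7 8]
Step 3: flows [1->0,2->1] -> levels [7 7 7]
Step 4: flows [0=1,1=2] -> levels [7 7 7]
  -> stable (no change)

Answer: 7 7 7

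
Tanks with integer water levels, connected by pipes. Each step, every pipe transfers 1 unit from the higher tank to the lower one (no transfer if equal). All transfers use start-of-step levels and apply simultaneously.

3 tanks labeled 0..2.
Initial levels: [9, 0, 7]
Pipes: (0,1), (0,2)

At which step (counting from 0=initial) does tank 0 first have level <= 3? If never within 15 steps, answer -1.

Step 1: flows [0->1,0->2] -> levels [7 1 8]
Step 2: flows [0->1,2->0] -> levels [7 2 7]
Step 3: flows [0->1,0=2] -> levels [6 3 7]
Step 4: flows [0->1,2->0] -> levels [6 4 6]
Step 5: flows [0->1,0=2] -> levels [5 5 6]
Step 6: flows [0=1,2->0] -> levels [6 5 5]
Step 7: flows [0->1,0->2] -> levels [4 6 6]
Step 8: flows [1->0,2->0] -> levels [6 5 5]
  -> period-2 cycle (repeats step 6); tank 0 never drops to <=3
Tank 0 never reaches <=3 within 15 steps

Answer: -1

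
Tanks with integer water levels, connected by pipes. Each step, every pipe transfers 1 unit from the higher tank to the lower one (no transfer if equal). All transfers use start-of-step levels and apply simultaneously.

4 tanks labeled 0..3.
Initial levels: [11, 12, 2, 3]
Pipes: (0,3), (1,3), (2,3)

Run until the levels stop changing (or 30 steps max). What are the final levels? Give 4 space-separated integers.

Step 1: flows [0->3,1->3,3->2] -> levels [10 11 3 4]
Step 2: flows [0->3,1->3,3->2] -> levels [9 10 4 5]
Step 3: flows [0->3,1->3,3->2] -> levels [8 9 5 6]
Step 4: flows [0->3,1->3,3->2] -> levels [7 8 6 7]
Step 5: flows [0=3,1->3,3->2] -> levels [7 7 7 7]
Step 6: flows [0=3,1=3,2=3] -> levels [7 7 7 7]
  -> stable (no change)

Answer: 7 7 7 7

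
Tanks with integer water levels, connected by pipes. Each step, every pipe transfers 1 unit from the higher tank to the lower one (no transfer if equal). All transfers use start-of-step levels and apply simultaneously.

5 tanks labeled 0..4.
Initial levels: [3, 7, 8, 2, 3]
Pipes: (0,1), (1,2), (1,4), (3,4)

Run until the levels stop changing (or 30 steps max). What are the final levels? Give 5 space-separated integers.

Answer: 5 4 5 4 5

Derivation:
Step 1: flows [1->0,2->1,1->4,4->3] -> levels [4 6 7 3 3]
Step 2: flows [1->0,2->1,1->4,3=4] -> levels [5 5 6 3 4]
Step 3: flows [0=1,2->1,1->4,4->3] -> levels [5 5 5 4 4]
Step 4: flows [0=1,1=2,1->4,3=4] -> levels [5 4 5 4 5]
Step 5: flows [0->1,2->1,4->1,4->3] -> levels [4 7 4 5 3]
Step 6: flows [1->0,1->2,1->4,3->4] -> levels [5 4 5 4 5]
  -> period-2 cycle: step 6 state = step 4 state; never stabilizes
  -> state at step 30: (30-4) mod 2 = 0, same as step 4 -> [5 4 5 4 5]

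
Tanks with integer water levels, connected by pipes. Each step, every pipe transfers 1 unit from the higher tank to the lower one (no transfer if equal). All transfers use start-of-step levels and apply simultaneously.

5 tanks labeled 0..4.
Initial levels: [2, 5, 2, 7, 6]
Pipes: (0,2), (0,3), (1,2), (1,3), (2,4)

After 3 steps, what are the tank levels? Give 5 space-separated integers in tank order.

Answer: 4 5 3 5 5

Derivation:
Step 1: flows [0=2,3->0,1->2,3->1,4->2] -> levels [3 5 4 5 5]
Step 2: flows [2->0,3->0,1->2,1=3,4->2] -> levels [5 4 5 4 4]
Step 3: flows [0=2,0->3,2->1,1=3,2->4] -> levels [4 5 3 5 5]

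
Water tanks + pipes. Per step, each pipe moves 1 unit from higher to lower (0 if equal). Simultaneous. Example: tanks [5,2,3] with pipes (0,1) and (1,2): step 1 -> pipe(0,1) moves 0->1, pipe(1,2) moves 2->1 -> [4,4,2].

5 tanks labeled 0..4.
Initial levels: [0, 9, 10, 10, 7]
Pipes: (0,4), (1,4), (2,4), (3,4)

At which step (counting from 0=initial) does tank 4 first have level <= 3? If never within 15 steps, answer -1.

Answer: -1

Derivation:
Step 1: flows [4->0,1->4,2->4,3->4] -> levels [1 8 9 9 9]
Step 2: flows [4->0,4->1,2=4,3=4] -> levels [2 9 9 9 7]
Step 3: flows [4->0,1->4,2->4,3->4] -> levels [3 8 8 8 9]
Step 4: flows [4->0,4->1,4->2,4->3] -> levels [4 9 9 9 5]
Step 5: flows [4->0,1->4,2->4,3->4] -> levels [5 8 8 8 7]
Step 6: flows [4->0,1->4,2->4,3->4] -> levels [6 7 7 7 9]
Step 7: flows [4->0,4->1,4->2,4->3] -> levels [7 8 8 8 5]
Step 8: flows [0->4,1->4,2->4,3->4] -> levels [6 7 7 7 9]
  -> period-2 cycle (repeats step 6); tank 4 never drops to <=3
Tank 4 never reaches <=3 within 15 steps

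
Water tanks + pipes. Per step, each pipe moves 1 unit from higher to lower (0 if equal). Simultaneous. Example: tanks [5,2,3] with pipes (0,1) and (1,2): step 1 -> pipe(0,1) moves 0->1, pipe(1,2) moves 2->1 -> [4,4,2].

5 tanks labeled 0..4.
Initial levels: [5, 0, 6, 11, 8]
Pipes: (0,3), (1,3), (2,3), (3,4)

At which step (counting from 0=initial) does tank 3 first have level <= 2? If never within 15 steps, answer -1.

Answer: -1

Derivation:
Step 1: flows [3->0,3->1,3->2,3->4] -> levels [6 1 7 7 9]
Step 2: flows [3->0,3->1,2=3,4->3] -> levels [7 2 7 6 8]
Step 3: flows [0->3,3->1,2->3,4->3] -> levels [6 3 6 8 7]
Step 4: flows [3->0,3->1,3->2,3->4] -> levels [7 4 7 4 8]
Step 5: flows [0->3,1=3,2->3,4->3] -> levels [6 4 6 7 7]
Step 6: flows [3->0,3->1,3->2,3=4] -> levels [7 5 7 4 7]
Step 7: flows [0->3,1->3,2->3,4->3] -> levels [6 4 6 8 6]
Step 8: flows [3->0,3->1,3->2,3->4] -> levels [7 5 7 4 7]
  -> period-2 cycle (repeats step 6); tank 3 never drops to <=2
Tank 3 never reaches <=2 within 15 steps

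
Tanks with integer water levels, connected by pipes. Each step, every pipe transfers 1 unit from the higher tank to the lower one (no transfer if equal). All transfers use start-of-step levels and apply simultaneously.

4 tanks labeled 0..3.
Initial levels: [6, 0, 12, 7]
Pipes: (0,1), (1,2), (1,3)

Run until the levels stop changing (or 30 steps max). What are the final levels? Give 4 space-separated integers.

Step 1: flows [0->1,2->1,3->1] -> levels [5 3 11 6]
Step 2: flows [0->1,2->1,3->1] -> levels [4 6 10 5]
Step 3: flows [1->0,2->1,1->3] -> levels [5 5 9 6]
Step 4: flows [0=1,2->1,3->1] -> levels [5 7 8 5]
Step 5: flows [1->0,2->1,1->3] -> levels [6 6 7 6]
Step 6: flows [0=1,2->1,1=3] -> levels [6 7 6 6]
Step 7: flows [1->0,1->2,1->3] -> levels [7 4 7 7]
Step 8: flows [0->1,2->1,3->1] -> levels [6 7 6 6]
  -> period-2 cycle: step 8 state = step 6 state; never stabilizes
  -> state at step 30: (30-6) mod 2 = 0, same as step 6 -> [6 7 6 6]

Answer: 6 7 6 6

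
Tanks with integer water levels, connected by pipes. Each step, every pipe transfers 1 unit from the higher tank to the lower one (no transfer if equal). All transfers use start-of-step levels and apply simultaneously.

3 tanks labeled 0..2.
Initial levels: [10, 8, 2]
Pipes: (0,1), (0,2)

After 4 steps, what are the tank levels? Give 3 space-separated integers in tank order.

Step 1: flows [0->1,0->2] -> levels [8 9 3]
Step 2: flows [1->0,0->2] -> levels [8 8 4]
Step 3: flows [0=1,0->2] -> levels [7 8 5]
Step 4: flows [1->0,0->2] -> levels [7 7 6]

Answer: 7 7 6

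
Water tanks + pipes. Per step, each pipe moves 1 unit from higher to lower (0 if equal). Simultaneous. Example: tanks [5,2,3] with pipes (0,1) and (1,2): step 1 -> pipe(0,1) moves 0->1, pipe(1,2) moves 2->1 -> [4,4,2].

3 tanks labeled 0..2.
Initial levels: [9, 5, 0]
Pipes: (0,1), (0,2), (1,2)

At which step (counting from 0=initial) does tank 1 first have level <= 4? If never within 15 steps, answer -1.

Answer: 3

Derivation:
Step 1: flows [0->1,0->2,1->2] -> levels [7 5 2]
Step 2: flows [0->1,0->2,1->2] -> levels [5 5 4]
Step 3: flows [0=1,0->2,1->2] -> levels [4 4 6]
Tank 1 first reaches <=4 at step 3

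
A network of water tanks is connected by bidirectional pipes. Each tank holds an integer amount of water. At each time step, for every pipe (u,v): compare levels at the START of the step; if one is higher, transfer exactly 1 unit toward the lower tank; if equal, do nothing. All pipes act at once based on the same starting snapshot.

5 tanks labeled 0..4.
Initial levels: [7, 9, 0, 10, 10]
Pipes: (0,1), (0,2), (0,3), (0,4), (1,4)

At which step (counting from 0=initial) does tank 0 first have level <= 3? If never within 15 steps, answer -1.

Step 1: flows [1->0,0->2,3->0,4->0,4->1] -> levels [9 9 1 9 8]
Step 2: flows [0=1,0->2,0=3,0->4,1->4] -> levels [7 8 2 9 10]
Step 3: flows [1->0,0->2,3->0,4->0,4->1] -> levels [9 8 3 8 8]
Step 4: flows [0->1,0->2,0->3,0->4,1=4] -> levels [5 9 4 9 9]
Step 5: flows [1->0,0->2,3->0,4->0,1=4] -> levels [7 8 5 8 8]
Step 6: flows [1->0,0->2,3->0,4->0,1=4] -> levels [9 7 6 7 7]
Step 7: flows [0->1,0->2,0->3,0->4,1=4] -> levels [5 8 7 8 8]
Step 8: flows [1->0,2->0,3->0,4->0,1=4] -> levels [9 7 6 7 7]
  -> period-2 cycle (repeats step 6); tank 0 never drops to <=3
Tank 0 never reaches <=3 within 15 steps

Answer: -1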